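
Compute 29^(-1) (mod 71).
49

Using Extended Euclidean Algorithm:
gcd(29, 71) = 1
Bezout coefficients: 29 × -22 + 71 × 9 = 1
So 29 × -22 ≡ 1 (mod 71)
The inverse is -22 mod 71 = 49
Verification: 29 × 49 = 1421 = 20 × 71 + 1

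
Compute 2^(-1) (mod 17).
2^(-1) ≡ 9 (mod 17). Verification: 2 × 9 = 18 ≡ 1 (mod 17)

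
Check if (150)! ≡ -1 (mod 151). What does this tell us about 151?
(150)! mod 151 = 150. Since this equals -1 (mod 151), Wilson confirms 151 is prime.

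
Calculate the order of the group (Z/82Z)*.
40

Prime factorization: 82 = 2 × 41
Using the formula φ(n) = n × Π(1 - 1/p) for each prime factor p:
φ(82) = 82 × (1 - 1/2) × (1 - 1/41)
φ(82) = 40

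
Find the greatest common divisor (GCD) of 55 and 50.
5

Using the Euclidean algorithm:
55 = 1 × 50 + 5
50 = 10 × 5 + 0

GCD(55, 50) = 5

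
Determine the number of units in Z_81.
54

Prime factorization: 81 = 3^4
Using the formula φ(n) = n × Π(1 - 1/p) for each prime factor p:
φ(81) = 81 × (1 - 1/3)
φ(81) = 54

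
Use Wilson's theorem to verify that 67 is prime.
(66)! mod 67 = 66. Since this equals -1 (mod 67), Wilson confirms 67 is prime.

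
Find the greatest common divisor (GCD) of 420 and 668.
4

Using the Euclidean algorithm:
420 = 0 × 668 + 420
668 = 1 × 420 + 248
420 = 1 × 248 + 172
248 = 1 × 172 + 76
172 = 2 × 76 + 20
76 = 3 × 20 + 16
20 = 1 × 16 + 4
16 = 4 × 4 + 0

GCD(420, 668) = 4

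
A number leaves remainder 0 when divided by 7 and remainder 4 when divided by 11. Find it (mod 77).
M = 7 × 11 = 77. M₁ = 11, y₁ ≡ 2 (mod 7). M₂ = 7, y₂ ≡ 8 (mod 11). z = 0×11×2 + 4×7×8 ≡ 70 (mod 77)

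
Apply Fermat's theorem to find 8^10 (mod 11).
By Fermat's Little Theorem, 8^{10} ≡ 1 (mod 11) since 11 is prime and gcd(8, 11) = 1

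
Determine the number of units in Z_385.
240

Prime factorization: 385 = 5 × 7 × 11
Using the formula φ(n) = n × Π(1 - 1/p) for each prime factor p:
φ(385) = 385 × (1 - 1/5) × (1 - 1/7) × (1 - 1/11)
φ(385) = 240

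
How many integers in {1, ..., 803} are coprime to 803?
720

Prime factorization: 803 = 11 × 73
Using the formula φ(n) = n × Π(1 - 1/p) for each prime factor p:
φ(803) = 803 × (1 - 1/11) × (1 - 1/73)
φ(803) = 720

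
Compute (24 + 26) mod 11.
6

(24 + 26) = 50
50 mod 11 = 6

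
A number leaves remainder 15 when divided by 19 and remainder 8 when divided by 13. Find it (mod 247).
M = 19 × 13 = 247. M₁ = 13, y₁ ≡ 3 (mod 19). M₂ = 19, y₂ ≡ 11 (mod 13). m = 15×13×3 + 8×19×11 ≡ 34 (mod 247)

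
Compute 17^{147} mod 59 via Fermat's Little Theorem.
53

By Fermat's Little Theorem, a^(p-1) ≡ 1 (mod p) for prime p and gcd(a, p) = 1
Here p = 59, so 17^58 ≡ 1 (mod 59)
We can reduce the exponent: 147 mod 58 = 31
So 17^147 ≡ 17^31 (mod 59)
Computing: 17^31 mod 59 = 53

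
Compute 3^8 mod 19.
8 = 8 (binary 1000). Repeated squaring mod 19: 3^1 ≡ 3; 3^2 ≡ 3² = 9 ≡ 9; 3^4 ≡ 9² = 81 ≡ 5; 3^8 ≡ 5² = 25 ≡ 6. So 3^8 ≡ 6 (mod 19).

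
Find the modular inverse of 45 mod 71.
45^(-1) ≡ 30 (mod 71). Verification: 45 × 30 = 1350 ≡ 1 (mod 71)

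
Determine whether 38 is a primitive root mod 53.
p - 1 = 52 has prime divisors 2, 13. Check 38^(52/q) mod 53 for each: 38^(52/2) = 38^26 ≡ 1, 38^(52/13) = 38^4 ≡ 10 (mod 53). Since 38^26 ≡ 1 (mod 53), the order of 38 divides 26 (in fact the order is 26) ≠ 52, so it is not a primitive root.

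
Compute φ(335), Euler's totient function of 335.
264

Prime factorization: 335 = 5 × 67
Using the formula φ(n) = n × Π(1 - 1/p) for each prime factor p:
φ(335) = 335 × (1 - 1/5) × (1 - 1/67)
φ(335) = 264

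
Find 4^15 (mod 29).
Using repeated squaring. 15 = 8 + 4 + 2 + 1 (binary 1111). Repeated squaring mod 29: 4^1 ≡ 4; 4^2 ≡ 4² = 16 ≡ 16; 4^4 ≡ 16² = 256 ≡ 24; 4^8 ≡ 24² = 576 ≡ 25. Multiply: 4^15 = 4^8 × 4^4 × 4^2 × 4^1 ≡ 25 × 24 × 16 × 4 (mod 29): 25 × 24 = 600 ≡ 20; 20 × 16 = 320 ≡ 1; 1 × 4 = 4 ≡ 4. So 4^15 ≡ 4 (mod 29).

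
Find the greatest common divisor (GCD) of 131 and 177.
1

Using the Euclidean algorithm:
131 = 0 × 177 + 131
177 = 1 × 131 + 46
131 = 2 × 46 + 39
46 = 1 × 39 + 7
39 = 5 × 7 + 4
7 = 1 × 4 + 3
4 = 1 × 3 + 1
3 = 3 × 1 + 0

GCD(131, 177) = 1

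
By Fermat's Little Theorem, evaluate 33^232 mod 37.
By Fermat: 33^{36} ≡ 1 (mod 37). 232 = 6×36 + 16. So 33^{232} ≡ 33^{16} ≡ 7 (mod 37)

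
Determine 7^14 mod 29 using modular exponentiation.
Using repeated squaring. 14 = 8 + 4 + 2 (binary 1110). Repeated squaring mod 29: 7^1 ≡ 7; 7^2 ≡ 7² = 49 ≡ 20; 7^4 ≡ 20² = 400 ≡ 23; 7^8 ≡ 23² = 529 ≡ 7. Multiply: 7^14 = 7^8 × 7^4 × 7^2 ≡ 7 × 23 × 20 (mod 29): 7 × 23 = 161 ≡ 16; 16 × 20 = 320 ≡ 1. So 7^14 ≡ 1 (mod 29).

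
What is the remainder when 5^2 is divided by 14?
2 = 2 (binary 10). Repeated squaring mod 14: 5^1 ≡ 5; 5^2 ≡ 5² = 25 ≡ 11. So 5^2 ≡ 11 (mod 14).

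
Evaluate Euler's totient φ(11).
10

Prime factorization: 11 = 11
Using the formula φ(n) = n × Π(1 - 1/p) for each prime factor p:
φ(11) = 11 × (1 - 1/11)
φ(11) = 10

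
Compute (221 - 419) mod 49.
47

(221 - 419) = -198
-198 mod 49 = 47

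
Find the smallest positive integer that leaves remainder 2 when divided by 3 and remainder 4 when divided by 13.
M = 3 × 13 = 39. M₁ = 13, y₁ ≡ 1 (mod 3). M₂ = 3, y₂ ≡ 9 (mod 13). t = 2×13×1 + 4×3×9 ≡ 17 (mod 39). The smallest positive such number is 17.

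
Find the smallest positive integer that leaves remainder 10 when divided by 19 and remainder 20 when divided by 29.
M = 19 × 29 = 551. M₁ = 29, y₁ ≡ 2 (mod 19). M₂ = 19, y₂ ≡ 26 (mod 29). n = 10×29×2 + 20×19×26 ≡ 542 (mod 551). The smallest positive such number is 542.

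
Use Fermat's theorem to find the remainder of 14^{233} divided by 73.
28

By Fermat's Little Theorem, a^(p-1) ≡ 1 (mod p) for prime p and gcd(a, p) = 1
Here p = 73, so 14^72 ≡ 1 (mod 73)
We can reduce the exponent: 233 mod 72 = 17
So 14^233 ≡ 14^17 (mod 73)
Computing: 14^17 mod 73 = 28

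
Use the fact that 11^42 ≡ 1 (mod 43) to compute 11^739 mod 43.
By Fermat: 11^{42} ≡ 1 (mod 43). 739 ≡ 25 (mod 42). So 11^{739} ≡ 11^{25} ≡ 21 (mod 43)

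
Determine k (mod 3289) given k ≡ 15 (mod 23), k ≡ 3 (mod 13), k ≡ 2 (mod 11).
2499

Using the Chinese Remainder Theorem:
M = product of moduli = 3289
For equation 1: M_1 = 143, 143 ≡ 5 (mod 23), inverse of 143 mod 23 is 14 (check: 5 × 14 = 70 ≡ 1 (mod 23))
For equation 2: M_2 = 253, 253 ≡ 6 (mod 13), inverse of 253 mod 13 is 11 (check: 6 × 11 = 66 ≡ 1 (mod 13))
For equation 3: M_3 = 299, 299 ≡ 2 (mod 11), inverse of 299 mod 11 is 6 (check: 2 × 6 = 12 ≡ 1 (mod 11))
Combine: k ≡ Σ r_i×M_i×(M_i⁻¹ mod m_i) = 15×143×14 + 3×253×11 + 2×299×6 = 30030 + 8349 + 3588 = 41967
41967 mod 3289 = 2499
k ≡ 2499 (mod 3289)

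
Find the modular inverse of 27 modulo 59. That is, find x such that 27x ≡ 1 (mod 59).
35

Using Extended Euclidean Algorithm:
gcd(27, 59) = 1
Bezout coefficients: 27 × -24 + 59 × 11 = 1
So 27 × -24 ≡ 1 (mod 59)
The inverse is -24 mod 59 = 35
Verification: 27 × 35 = 945 = 16 × 59 + 1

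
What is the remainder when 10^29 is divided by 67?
Using repeated squaring. 29 = 16 + 8 + 4 + 1 (binary 11101). Repeated squaring mod 67: 10^1 ≡ 10; 10^2 ≡ 10² = 100 ≡ 33; 10^4 ≡ 33² = 1089 ≡ 17; 10^8 ≡ 17² = 289 ≡ 21; 10^16 ≡ 21² = 441 ≡ 39. Multiply: 10^29 = 10^16 × 10^8 × 10^4 × 10^1 ≡ 39 × 21 × 17 × 10 (mod 67): 39 × 21 = 819 ≡ 15; 15 × 17 = 255 ≡ 54; 54 × 10 = 540 ≡ 4. So 10^29 ≡ 4 (mod 67).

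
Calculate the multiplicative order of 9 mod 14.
Powers of 9 mod 14: 9^1≡9, 9^2≡11, 9^3≡1. Order = 3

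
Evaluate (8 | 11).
(8/11) = 8^{5} mod 11 = -1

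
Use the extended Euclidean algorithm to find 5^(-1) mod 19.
Extended GCD: 5(4) + 19(-1) = 1. So 5^(-1) ≡ 4 ≡ 4 (mod 19). Verify: 5 × 4 = 20 ≡ 1 (mod 19)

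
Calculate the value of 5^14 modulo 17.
Using repeated squaring. 14 = 8 + 4 + 2 (binary 1110). Repeated squaring mod 17: 5^1 ≡ 5; 5^2 ≡ 5² = 25 ≡ 8; 5^4 ≡ 8² = 64 ≡ 13; 5^8 ≡ 13² = 169 ≡ 16. Multiply: 5^14 = 5^8 × 5^4 × 5^2 ≡ 16 × 13 × 8 (mod 17): 16 × 13 = 208 ≡ 4; 4 × 8 = 32 ≡ 15. So 5^14 ≡ 15 (mod 17).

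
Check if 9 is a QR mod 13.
By Euler's criterion: 9^{6} ≡ 1 (mod 13). Since this equals 1, 9 is a QR.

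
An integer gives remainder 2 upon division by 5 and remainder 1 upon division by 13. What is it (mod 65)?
M = 5 × 13 = 65. M₁ = 13, y₁ ≡ 2 (mod 5). M₂ = 5, y₂ ≡ 8 (mod 13). m = 2×13×2 + 1×5×8 ≡ 27 (mod 65). The smallest positive such number is 27.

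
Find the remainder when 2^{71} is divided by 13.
By Fermat: 2^{12} ≡ 1 (mod 13). 71 = 5×12 + 11. So 2^{71} ≡ 2^{11} ≡ 7 (mod 13)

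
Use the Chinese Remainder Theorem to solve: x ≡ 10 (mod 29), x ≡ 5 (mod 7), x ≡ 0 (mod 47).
1692

Using the Chinese Remainder Theorem:
M = product of moduli = 9541
For equation 1: M_1 = 329, 329 ≡ 10 (mod 29), inverse of 329 mod 29 is 3 (check: 10 × 3 = 30 ≡ 1 (mod 29))
For equation 2: M_2 = 1363, 1363 ≡ 5 (mod 7), inverse of 1363 mod 7 is 3 (check: 5 × 3 = 15 ≡ 1 (mod 7))
For equation 3: M_3 = 203, 203 ≡ 15 (mod 47), inverse of 203 mod 47 is 22 (check: 15 × 22 = 330 ≡ 1 (mod 47))
Combine: x ≡ Σ r_i×M_i×(M_i⁻¹ mod m_i) = 10×329×3 + 5×1363×3 + 0×203×22 = 9870 + 20445 + 0 = 30315
30315 mod 9541 = 1692
x ≡ 1692 (mod 9541)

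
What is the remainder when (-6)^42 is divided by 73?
Using repeated squaring. (-6) ≡ 67 (mod 73). 42 = 32 + 8 + 2 (binary 101010). Repeated squaring mod 73: 67^1 ≡ 67; 67^2 ≡ 67² = 4489 ≡ 36; 67^4 ≡ 36² = 1296 ≡ 55; 67^8 ≡ 55² = 3025 ≡ 32; 67^16 ≡ 32² = 1024 ≡ 2; 67^32 ≡ 2² = 4 ≡ 4. Multiply: (-6)^42 ≡ 67^32 × 67^8 × 67^2 ≡ 4 × 32 × 36 (mod 73): 4 × 32 = 128 ≡ 55; 55 × 36 = 1980 ≡ 9. So (-6)^42 ≡ 9 (mod 73).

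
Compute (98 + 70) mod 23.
7

(98 + 70) = 168
168 mod 23 = 7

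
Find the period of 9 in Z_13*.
Powers of 9 mod 13: 9^1≡9, 9^2≡3, 9^3≡1. Order = 3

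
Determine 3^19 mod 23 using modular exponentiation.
Using repeated squaring. 19 = 16 + 2 + 1 (binary 10011). Repeated squaring mod 23: 3^1 ≡ 3; 3^2 ≡ 3² = 9 ≡ 9; 3^4 ≡ 9² = 81 ≡ 12; 3^8 ≡ 12² = 144 ≡ 6; 3^16 ≡ 6² = 36 ≡ 13. Multiply: 3^19 = 3^16 × 3^2 × 3^1 ≡ 13 × 9 × 3 (mod 23): 13 × 9 = 117 ≡ 2; 2 × 3 = 6 ≡ 6. So 3^19 ≡ 6 (mod 23).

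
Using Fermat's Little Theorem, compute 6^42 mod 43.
By Fermat's Little Theorem, 6^{42} ≡ 1 (mod 43) since 43 is prime and gcd(6, 43) = 1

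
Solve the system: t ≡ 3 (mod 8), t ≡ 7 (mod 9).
M = 8 × 9 = 72. M₁ = 9, y₁ ≡ 1 (mod 8). M₂ = 8, y₂ ≡ 8 (mod 9). t = 3×9×1 + 7×8×8 ≡ 43 (mod 72)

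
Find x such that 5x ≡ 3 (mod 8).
7

Since gcd(5, 8) = 1 divides 3, a solution exists.
Multiply both sides by the inverse of 5 mod 8:
  5^(-1) mod 8 = 5
  x ≡ 5 × 3 ≡ 15 ≡ 7 (mod 8)
Verification: 5 × 7 = 35 = 4 × 8 + 3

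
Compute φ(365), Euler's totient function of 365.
288

Prime factorization: 365 = 5 × 73
Using the formula φ(n) = n × Π(1 - 1/p) for each prime factor p:
φ(365) = 365 × (1 - 1/5) × (1 - 1/73)
φ(365) = 288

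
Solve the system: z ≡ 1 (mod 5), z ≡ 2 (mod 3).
M = 5 × 3 = 15. M₁ = 3, y₁ ≡ 2 (mod 5). M₂ = 5, y₂ ≡ 2 (mod 3). z = 1×3×2 + 2×5×2 ≡ 11 (mod 15)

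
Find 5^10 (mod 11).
10 = 8 + 2 (binary 1010). Repeated squaring mod 11: 5^1 ≡ 5; 5^2 ≡ 5² = 25 ≡ 3; 5^4 ≡ 3² = 9 ≡ 9; 5^8 ≡ 9² = 81 ≡ 4. Multiply: 5^10 = 5^8 × 5^2 ≡ 4 × 3 (mod 11): 4 × 3 = 12 ≡ 1. So 5^10 ≡ 1 (mod 11).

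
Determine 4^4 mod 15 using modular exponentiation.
4 = 4 (binary 100). Repeated squaring mod 15: 4^1 ≡ 4; 4^2 ≡ 4² = 16 ≡ 1; 4^4 ≡ 1² = 1 ≡ 1. So 4^4 ≡ 1 (mod 15).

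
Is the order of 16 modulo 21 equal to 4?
No, the actual order is 3, not 4.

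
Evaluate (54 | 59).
(54/59) = 54^{29} mod 59 = -1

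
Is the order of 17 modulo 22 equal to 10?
Yes, ord_22(17) = 10.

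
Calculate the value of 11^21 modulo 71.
Using repeated squaring. 21 = 16 + 4 + 1 (binary 10101). Repeated squaring mod 71: 11^1 ≡ 11; 11^2 ≡ 11² = 121 ≡ 50; 11^4 ≡ 50² = 2500 ≡ 15; 11^8 ≡ 15² = 225 ≡ 12; 11^16 ≡ 12² = 144 ≡ 2. Multiply: 11^21 = 11^16 × 11^4 × 11^1 ≡ 2 × 15 × 11 (mod 71): 2 × 15 = 30 ≡ 30; 30 × 11 = 330 ≡ 46. So 11^21 ≡ 46 (mod 71).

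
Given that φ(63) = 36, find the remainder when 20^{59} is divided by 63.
By Euler: 20^{36} ≡ 1 (mod 63) since gcd(20, 63) = 1. 59 = 1×36 + 23. So 20^{59} ≡ 20^{23} ≡ 41 (mod 63)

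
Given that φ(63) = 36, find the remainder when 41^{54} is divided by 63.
By Euler: 41^{36} ≡ 1 (mod 63) since gcd(41, 63) = 1. 54 = 1×36 + 18. So 41^{54} ≡ 41^{18} ≡ 1 (mod 63)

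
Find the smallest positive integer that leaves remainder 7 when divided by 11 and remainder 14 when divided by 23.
M = 11 × 23 = 253. M₁ = 23, y₁ ≡ 1 (mod 11). M₂ = 11, y₂ ≡ 21 (mod 23). x = 7×23×1 + 14×11×21 ≡ 106 (mod 253). The smallest positive such number is 106.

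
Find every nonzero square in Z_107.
QRs mod 107: {1, 3, 4, 9, 10, 11, 12, 13, 14, 16, 19, 23, 25, 27, 29, 30, 33, 34, 35, 36, 37, 39, 40, 41, 42, 44, 47, 48, 49, 52, 53, 56, 57, 61, 62, 64, 69, 75, 76, 79, 81, 83, 85, 86, 87, 89, 90, 92, 99, 100, 101, 102, 105}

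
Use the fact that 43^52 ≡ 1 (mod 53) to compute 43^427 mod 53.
By Fermat: 43^{52} ≡ 1 (mod 53). 427 = 8×52 + 11. So 43^{427} ≡ 43^{11} ≡ 9 (mod 53)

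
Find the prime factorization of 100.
2^2 × 5^2

Divide by primes starting from smallest:
100 ÷ 2 = 50
50 ÷ 2 = 25
25 ÷ 5 = 5
5 ÷ 5 = 1

100 = 2^2 × 5^2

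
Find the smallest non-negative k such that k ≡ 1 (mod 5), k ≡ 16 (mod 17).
16

Using the Chinese Remainder Theorem:
M = product of moduli = 85
For equation 1: M_1 = 17, 17 ≡ 2 (mod 5), inverse of 17 mod 5 is 3 (check: 2 × 3 = 6 ≡ 1 (mod 5))
For equation 2: M_2 = 5, 5 ≡ 5 (mod 17), inverse of 5 mod 17 is 7 (check: 5 × 7 = 35 ≡ 1 (mod 17))
Combine: k ≡ Σ r_i×M_i×(M_i⁻¹ mod m_i) = 1×17×3 + 16×5×7 = 51 + 560 = 611
611 mod 85 = 16
k ≡ 16 (mod 85)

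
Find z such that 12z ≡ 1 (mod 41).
12^(-1) ≡ 24 (mod 41). Verification: 12 × 24 = 288 ≡ 1 (mod 41)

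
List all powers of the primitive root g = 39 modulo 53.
g^1, g^2, ..., g^{52} mod 53: {39, 37, 12, 44, 20, 38, 51, 28, 32, 29, 18, 13, 30, 4, 50, 42, 48, 17, 27, 46, 45, 6, 22, 10, 19, 52, 14, 16, 41, 9, 33, 15, 2, 25, 21, 24, 35, 40, 23, 49, 3, 11, 5, 36, 26, 7, 8, 47, 31, 43, 34, 1}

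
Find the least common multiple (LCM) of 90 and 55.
990

First find GCD(90, 55) using the Euclidean algorithm:
90 = 1 × 55 + 35
55 = 1 × 35 + 20
35 = 1 × 20 + 15
20 = 1 × 15 + 5
15 = 3 × 5 + 0
GCD(90, 55) = 5

LCM formula: LCM(a, b) = (a × b) / GCD(a, b)
LCM(90, 55) = (90 × 55) / 5
LCM(90, 55) = 4950 / 5
LCM(90, 55) = 990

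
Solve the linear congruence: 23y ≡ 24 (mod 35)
33

Since gcd(23, 35) = 1 divides 24, a solution exists.
Multiply both sides by the inverse of 23 mod 35:
  23^(-1) mod 35 = 32
  x ≡ 32 × 24 ≡ 768 ≡ 33 (mod 35)
Verification: 23 × 33 = 759 = 21 × 35 + 24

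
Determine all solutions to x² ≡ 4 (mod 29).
The square roots of 4 mod 29 are 27 and 2. Verify: 27² = 729 ≡ 4 (mod 29)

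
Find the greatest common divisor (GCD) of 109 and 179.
1

Using the Euclidean algorithm:
109 = 0 × 179 + 109
179 = 1 × 109 + 70
109 = 1 × 70 + 39
70 = 1 × 39 + 31
39 = 1 × 31 + 8
31 = 3 × 8 + 7
8 = 1 × 7 + 1
7 = 7 × 1 + 0

GCD(109, 179) = 1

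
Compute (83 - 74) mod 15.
9

(83 - 74) = 9
9 mod 15 = 9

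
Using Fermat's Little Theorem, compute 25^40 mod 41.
By Fermat's Little Theorem, 25^{40} ≡ 1 (mod 41) since 41 is prime and gcd(25, 41) = 1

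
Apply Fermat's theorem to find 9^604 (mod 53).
By Fermat: 9^{52} ≡ 1 (mod 53). 604 ≡ 32 (mod 52). So 9^{604} ≡ 9^{32} ≡ 10 (mod 53)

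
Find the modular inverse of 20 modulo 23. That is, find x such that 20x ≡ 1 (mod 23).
15

Using Extended Euclidean Algorithm:
gcd(20, 23) = 1
Bezout coefficients: 20 × -8 + 23 × 7 = 1
So 20 × -8 ≡ 1 (mod 23)
The inverse is -8 mod 23 = 15
Verification: 20 × 15 = 300 = 13 × 23 + 1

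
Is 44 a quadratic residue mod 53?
By Euler's criterion: 44^{26} ≡ 1 (mod 53). Since this equals 1, 44 is a QR.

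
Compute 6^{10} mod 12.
0

Using successive squaring:
Binary expansion of 10: 1010
Powers of 6 mod 12 (each is the square of the previous):
  6^1 ≡ 6 (mod 12)
  6^2 ≡ 6² = 36 ≡ 0 (mod 12)
  6^4 ≡ 0² = 0 ≡ 0 (mod 12)
  6^8 ≡ 0² = 0 ≡ 0 (mod 12)
10 = 8 + 2, so 6^10 = 6^8 × 6^2 ≡ 0 × 0 (mod 12)
Multiplying step by step:
  0 × 0 = 0 ≡ 0 (mod 12)
Result: 6^10 ≡ 0 (mod 12)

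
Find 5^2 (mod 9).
2 = 2 (binary 10). Repeated squaring mod 9: 5^1 ≡ 5; 5^2 ≡ 5² = 25 ≡ 7. So 5^2 ≡ 7 (mod 9).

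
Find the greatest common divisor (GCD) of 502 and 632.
2

Using the Euclidean algorithm:
502 = 0 × 632 + 502
632 = 1 × 502 + 130
502 = 3 × 130 + 112
130 = 1 × 112 + 18
112 = 6 × 18 + 4
18 = 4 × 4 + 2
4 = 2 × 2 + 0

GCD(502, 632) = 2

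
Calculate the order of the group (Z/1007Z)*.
936

Prime factorization: 1007 = 19 × 53
Using the formula φ(n) = n × Π(1 - 1/p) for each prime factor p:
φ(1007) = 1007 × (1 - 1/19) × (1 - 1/53)
φ(1007) = 936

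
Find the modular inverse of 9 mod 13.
9^(-1) ≡ 3 (mod 13). Verification: 9 × 3 = 27 ≡ 1 (mod 13)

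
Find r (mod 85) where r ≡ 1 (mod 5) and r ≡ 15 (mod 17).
M = 5 × 17 = 85. M₁ = 17, y₁ ≡ 3 (mod 5). M₂ = 5, y₂ ≡ 7 (mod 17). r = 1×17×3 + 15×5×7 ≡ 66 (mod 85)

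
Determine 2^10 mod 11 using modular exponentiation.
10 = 8 + 2 (binary 1010). Repeated squaring mod 11: 2^1 ≡ 2; 2^2 ≡ 2² = 4 ≡ 4; 2^4 ≡ 4² = 16 ≡ 5; 2^8 ≡ 5² = 25 ≡ 3. Multiply: 2^10 = 2^8 × 2^2 ≡ 3 × 4 (mod 11): 3 × 4 = 12 ≡ 1. So 2^10 ≡ 1 (mod 11).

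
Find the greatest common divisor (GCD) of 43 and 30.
1

Using the Euclidean algorithm:
43 = 1 × 30 + 13
30 = 2 × 13 + 4
13 = 3 × 4 + 1
4 = 4 × 1 + 0

GCD(43, 30) = 1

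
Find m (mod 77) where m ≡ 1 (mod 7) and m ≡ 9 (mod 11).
M = 7 × 11 = 77. M₁ = 11, y₁ ≡ 2 (mod 7). M₂ = 7, y₂ ≡ 8 (mod 11). m = 1×11×2 + 9×7×8 ≡ 64 (mod 77)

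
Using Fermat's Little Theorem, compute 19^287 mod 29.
By Fermat: 19^{28} ≡ 1 (mod 29). 287 ≡ 7 (mod 28). So 19^{287} ≡ 19^{7} ≡ 12 (mod 29)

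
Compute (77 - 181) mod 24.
16

(77 - 181) = -104
-104 mod 24 = 16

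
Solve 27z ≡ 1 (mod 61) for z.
27^(-1) ≡ 52 (mod 61). Verification: 27 × 52 = 1404 ≡ 1 (mod 61)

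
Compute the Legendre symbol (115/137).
(115/137) = 115^{68} mod 137 = 1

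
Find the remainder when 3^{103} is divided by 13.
By Fermat: 3^{12} ≡ 1 (mod 13). 103 = 8×12 + 7. So 3^{103} ≡ 3^{7} ≡ 3 (mod 13)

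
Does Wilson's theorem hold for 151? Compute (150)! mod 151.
(150)! mod 151 = 150. Since this equals -1 (mod 151), Wilson confirms 151 is prime.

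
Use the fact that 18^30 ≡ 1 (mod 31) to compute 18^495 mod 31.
By Fermat: 18^{30} ≡ 1 (mod 31). 495 ≡ 15 (mod 30). So 18^{495} ≡ 18^{15} ≡ 1 (mod 31)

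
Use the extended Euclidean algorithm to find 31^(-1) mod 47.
Extended GCD: 31(-3) + 47(2) = 1. So 31^(-1) ≡ 44 ≡ 44 (mod 47). Verify: 31 × 44 = 1364 ≡ 1 (mod 47)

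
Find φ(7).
6

Prime factorization: 7 = 7
Using the formula φ(n) = n × Π(1 - 1/p) for each prime factor p:
φ(7) = 7 × (1 - 1/7)
φ(7) = 6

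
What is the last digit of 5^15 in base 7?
Using Fermat: 5^{6} ≡ 1 (mod 7). 15 ≡ 3 (mod 6). So 5^{15} ≡ 5^{3} ≡ 6 (mod 7)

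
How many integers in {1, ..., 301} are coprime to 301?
252

Prime factorization: 301 = 7 × 43
Using the formula φ(n) = n × Π(1 - 1/p) for each prime factor p:
φ(301) = 301 × (1 - 1/7) × (1 - 1/43)
φ(301) = 252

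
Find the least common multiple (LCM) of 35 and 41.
1435

First find GCD(35, 41) using the Euclidean algorithm:
35 = 0 × 41 + 35
41 = 1 × 35 + 6
35 = 5 × 6 + 5
6 = 1 × 5 + 1
5 = 5 × 1 + 0
GCD(35, 41) = 1

LCM formula: LCM(a, b) = (a × b) / GCD(a, b)
LCM(35, 41) = (35 × 41) / 1
LCM(35, 41) = 1435 / 1
LCM(35, 41) = 1435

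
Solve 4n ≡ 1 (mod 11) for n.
4^(-1) ≡ 3 (mod 11). Verification: 4 × 3 = 12 ≡ 1 (mod 11)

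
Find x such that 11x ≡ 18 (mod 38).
12

Since gcd(11, 38) = 1 divides 18, a solution exists.
Multiply both sides by the inverse of 11 mod 38:
  11^(-1) mod 38 = 7
  x ≡ 7 × 18 ≡ 126 ≡ 12 (mod 38)
Verification: 11 × 12 = 132 = 3 × 38 + 18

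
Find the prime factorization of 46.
2 × 23

Divide by primes starting from smallest:
46 ÷ 2 = 23
23 ÷ 23 = 1

46 = 2 × 23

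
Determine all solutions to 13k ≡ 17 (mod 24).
5

Since gcd(13, 24) = 1 divides 17, a solution exists.
Multiply both sides by the inverse of 13 mod 24:
  13^(-1) mod 24 = 13
  x ≡ 13 × 17 ≡ 221 ≡ 5 (mod 24)
Verification: 13 × 5 = 65 = 2 × 24 + 17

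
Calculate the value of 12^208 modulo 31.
Using Fermat: 12^{30} ≡ 1 (mod 31). 208 ≡ 28 (mod 30). So 12^{208} ≡ 12^{28} ≡ 14 (mod 31)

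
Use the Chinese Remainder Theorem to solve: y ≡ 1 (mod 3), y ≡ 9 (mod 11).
M = 3 × 11 = 33. M₁ = 11, y₁ ≡ 2 (mod 3). M₂ = 3, y₂ ≡ 4 (mod 11). y = 1×11×2 + 9×3×4 ≡ 31 (mod 33)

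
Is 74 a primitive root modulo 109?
No

To verify, check if 74^(108/q) ≢ 1 (mod 109) for each prime divisor q of 108
Divisors of 108 = 108: [1, 2, 3, 4, 6, 9, 12, 18, 27, 36, 54, 108]
  74^(108/2) = 74^54 ≡ 1 (mod 109)
  74^(108/3) = 74^36 ≡ 45 (mod 109)
Conclusion: 74 is not a primitive root modulo 109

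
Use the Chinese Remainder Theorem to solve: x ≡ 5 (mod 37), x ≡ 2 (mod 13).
301

Using the Chinese Remainder Theorem:
M = product of moduli = 481
For equation 1: M_1 = 13, 13 ≡ 13 (mod 37), inverse of 13 mod 37 is 20 (check: 13 × 20 = 260 ≡ 1 (mod 37))
For equation 2: M_2 = 37, 37 ≡ 11 (mod 13), inverse of 37 mod 13 is 6 (check: 11 × 6 = 66 ≡ 1 (mod 13))
Combine: x ≡ Σ r_i×M_i×(M_i⁻¹ mod m_i) = 5×13×20 + 2×37×6 = 1300 + 444 = 1744
1744 mod 481 = 301
x ≡ 301 (mod 481)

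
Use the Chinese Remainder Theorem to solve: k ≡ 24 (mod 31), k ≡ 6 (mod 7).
55

Using the Chinese Remainder Theorem:
M = product of moduli = 217
For equation 1: M_1 = 7, 7 ≡ 7 (mod 31), inverse of 7 mod 31 is 9 (check: 7 × 9 = 63 ≡ 1 (mod 31))
For equation 2: M_2 = 31, 31 ≡ 3 (mod 7), inverse of 31 mod 7 is 5 (check: 3 × 5 = 15 ≡ 1 (mod 7))
Combine: k ≡ Σ r_i×M_i×(M_i⁻¹ mod m_i) = 24×7×9 + 6×31×5 = 1512 + 930 = 2442
2442 mod 217 = 55
k ≡ 55 (mod 217)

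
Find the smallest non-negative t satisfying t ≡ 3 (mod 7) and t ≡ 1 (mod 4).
M = 7 × 4 = 28. M₁ = 4, y₁ ≡ 2 (mod 7). M₂ = 7, y₂ ≡ 3 (mod 4). t = 3×4×2 + 1×7×3 ≡ 17 (mod 28)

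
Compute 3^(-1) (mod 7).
5

Using Extended Euclidean Algorithm:
gcd(3, 7) = 1
Bezout coefficients: 3 × -2 + 7 × 1 = 1
So 3 × -2 ≡ 1 (mod 7)
The inverse is -2 mod 7 = 5
Verification: 3 × 5 = 15 = 2 × 7 + 1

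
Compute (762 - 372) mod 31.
18

(762 - 372) = 390
390 mod 31 = 18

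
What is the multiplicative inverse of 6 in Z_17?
3

Using Extended Euclidean Algorithm:
gcd(6, 17) = 1
Bezout coefficients: 6 × 3 + 17 × -1 = 1
So 6 × 3 ≡ 1 (mod 17)
The inverse is 3 mod 17 = 3
Verification: 6 × 3 = 18 = 1 × 17 + 1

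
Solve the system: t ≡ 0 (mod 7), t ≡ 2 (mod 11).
M = 7 × 11 = 77. M₁ = 11, y₁ ≡ 2 (mod 7). M₂ = 7, y₂ ≡ 8 (mod 11). t = 0×11×2 + 2×7×8 ≡ 35 (mod 77)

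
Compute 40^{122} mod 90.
70

Using successive squaring:
Binary expansion of 122: 1111010
Powers of 40 mod 90 (each is the square of the previous):
  40^1 ≡ 40 (mod 90)
  40^2 ≡ 40² = 1600 ≡ 70 (mod 90)
  40^4 ≡ 70² = 4900 ≡ 40 (mod 90)
  40^8 ≡ 40² = 1600 ≡ 70 (mod 90)
  40^16 ≡ 70² = 4900 ≡ 40 (mod 90)
  40^32 ≡ 40² = 1600 ≡ 70 (mod 90)
  40^64 ≡ 70² = 4900 ≡ 40 (mod 90)
122 = 64 + 32 + 16 + 8 + 2, so 40^122 = 40^64 × 40^32 × 40^16 × 40^8 × 40^2 ≡ 40 × 70 × 40 × 70 × 70 (mod 90)
Multiplying step by step:
  40 × 70 = 2800 ≡ 10 (mod 90)
  10 × 40 = 400 ≡ 40 (mod 90)
  40 × 70 = 2800 ≡ 10 (mod 90)
  10 × 70 = 700 ≡ 70 (mod 90)
Result: 40^122 ≡ 70 (mod 90)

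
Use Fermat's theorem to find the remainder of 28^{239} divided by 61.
24

By Fermat's Little Theorem, a^(p-1) ≡ 1 (mod p) for prime p and gcd(a, p) = 1
Here p = 61, so 28^60 ≡ 1 (mod 61)
We can reduce the exponent: 239 mod 60 = 59
So 28^239 ≡ 28^59 (mod 61)
Computing: 28^59 mod 61 = 24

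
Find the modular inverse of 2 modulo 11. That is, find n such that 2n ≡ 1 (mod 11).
6

Using Extended Euclidean Algorithm:
gcd(2, 11) = 1
Bezout coefficients: 2 × -5 + 11 × 1 = 1
So 2 × -5 ≡ 1 (mod 11)
The inverse is -5 mod 11 = 6
Verification: 2 × 6 = 12 = 1 × 11 + 1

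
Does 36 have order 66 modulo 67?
p - 1 = 66 has prime divisors 2, 3, 11. Check 36^(66/q) mod 67 for each: 36^(66/2) = 36^33 ≡ 1, 36^(66/3) = 36^22 ≡ 29, 36^(66/11) = 36^6 ≡ 40 (mod 67). Since 36^33 ≡ 1 (mod 67), the order of 36 divides 33 (in fact the order is 33) ≠ 66, so it is not a primitive root.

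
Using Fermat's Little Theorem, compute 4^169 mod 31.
By Fermat: 4^{30} ≡ 1 (mod 31). 169 ≡ 19 (mod 30). So 4^{169} ≡ 4^{19} ≡ 8 (mod 31)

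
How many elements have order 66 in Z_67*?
Number of primitive roots mod 67 = φ(66) = 20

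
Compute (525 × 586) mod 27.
12

(525 × 586) = 307650
307650 mod 27 = 12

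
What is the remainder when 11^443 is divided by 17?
Using Fermat: 11^{16} ≡ 1 (mod 17). 443 ≡ 11 (mod 16). So 11^{443} ≡ 11^{11} ≡ 12 (mod 17)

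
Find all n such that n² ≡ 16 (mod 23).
The square roots of 16 mod 23 are 4 and 19. Verify: 4² = 16 ≡ 16 (mod 23)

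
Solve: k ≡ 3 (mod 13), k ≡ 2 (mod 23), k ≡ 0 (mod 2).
M = 13 × 23 × 2 = 598. M₁ = 46, y₁ ≡ 2 (mod 13). M₂ = 26, y₂ ≡ 8 (mod 23). M₃ = 299, y₃ ≡ 1 (mod 2). k = 3×46×2 + 2×26×8 + 0×299×1 ≡ 94 (mod 598)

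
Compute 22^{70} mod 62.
36

Using successive squaring:
Binary expansion of 70: 1000110
Powers of 22 mod 62 (each is the square of the previous):
  22^1 ≡ 22 (mod 62)
  22^2 ≡ 22² = 484 ≡ 50 (mod 62)
  22^4 ≡ 50² = 2500 ≡ 20 (mod 62)
  22^8 ≡ 20² = 400 ≡ 28 (mod 62)
  22^16 ≡ 28² = 784 ≡ 40 (mod 62)
  22^32 ≡ 40² = 1600 ≡ 50 (mod 62)
  22^64 ≡ 50² = 2500 ≡ 20 (mod 62)
70 = 64 + 4 + 2, so 22^70 = 22^64 × 22^4 × 22^2 ≡ 20 × 20 × 50 (mod 62)
Multiplying step by step:
  20 × 20 = 400 ≡ 28 (mod 62)
  28 × 50 = 1400 ≡ 36 (mod 62)
Result: 22^70 ≡ 36 (mod 62)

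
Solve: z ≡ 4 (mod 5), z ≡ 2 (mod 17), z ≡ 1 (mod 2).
M = 5 × 17 × 2 = 170. M₁ = 34, y₁ ≡ 4 (mod 5). M₂ = 10, y₂ ≡ 12 (mod 17). M₃ = 85, y₃ ≡ 1 (mod 2). z = 4×34×4 + 2×10×12 + 1×85×1 ≡ 19 (mod 170)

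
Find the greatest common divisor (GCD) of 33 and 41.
1

Using the Euclidean algorithm:
33 = 0 × 41 + 33
41 = 1 × 33 + 8
33 = 4 × 8 + 1
8 = 8 × 1 + 0

GCD(33, 41) = 1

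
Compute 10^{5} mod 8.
0

Using successive squaring:
Binary expansion of 5: 101
Powers of 10 mod 8 (each is the square of the previous):
  10^1 ≡ 2 (mod 8)
  10^2 ≡ 2² = 4 ≡ 4 (mod 8)
  10^4 ≡ 4² = 16 ≡ 0 (mod 8)
5 = 4 + 1, so 10^5 = 10^4 × 10^1 ≡ 0 × 2 (mod 8)
Multiplying step by step:
  0 × 2 = 0 ≡ 0 (mod 8)
Result: 10^5 ≡ 0 (mod 8)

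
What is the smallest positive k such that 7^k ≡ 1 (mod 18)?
Powers of 7 mod 18: 7^1≡7, 7^2≡13, 7^3≡1. Order = 3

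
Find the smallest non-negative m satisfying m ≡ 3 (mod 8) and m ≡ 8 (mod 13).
M = 8 × 13 = 104. M₁ = 13, y₁ ≡ 5 (mod 8). M₂ = 8, y₂ ≡ 5 (mod 13). m = 3×13×5 + 8×8×5 ≡ 99 (mod 104)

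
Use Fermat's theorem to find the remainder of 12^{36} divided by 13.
1

By Fermat's Little Theorem, a^(p-1) ≡ 1 (mod p) for prime p and gcd(a, p) = 1
Here p = 13, so 12^12 ≡ 1 (mod 13)
We can reduce the exponent: 36 mod 12 = 0
So 12^36 ≡ 12^0 (mod 13)
Computing: 12^0 mod 13 = 1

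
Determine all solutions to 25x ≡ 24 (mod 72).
24

Since gcd(25, 72) = 1 divides 24, a solution exists.
Multiply both sides by the inverse of 25 mod 72:
  25^(-1) mod 72 = 49
  x ≡ 49 × 24 ≡ 1176 ≡ 24 (mod 72)
Verification: 25 × 24 = 600 = 8 × 72 + 24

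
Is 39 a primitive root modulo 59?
p - 1 = 58 has prime divisors 2, 29. Check 39^(58/q) mod 59 for each: 39^(58/2) = 39^29 ≡ 58, 39^(58/29) = 39^2 ≡ 46 (mod 59). None of these is 1, so 39 has order 58 = φ(59), so it is a primitive root mod 59.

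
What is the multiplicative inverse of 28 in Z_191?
28^(-1) ≡ 116 (mod 191). Verification: 28 × 116 = 3248 ≡ 1 (mod 191)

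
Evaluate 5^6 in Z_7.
6 = 4 + 2 (binary 110). Repeated squaring mod 7: 5^1 ≡ 5; 5^2 ≡ 5² = 25 ≡ 4; 5^4 ≡ 4² = 16 ≡ 2. Multiply: 5^6 = 5^4 × 5^2 ≡ 2 × 4 (mod 7): 2 × 4 = 8 ≡ 1. So 5^6 ≡ 1 (mod 7).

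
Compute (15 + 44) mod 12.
11

(15 + 44) = 59
59 mod 12 = 11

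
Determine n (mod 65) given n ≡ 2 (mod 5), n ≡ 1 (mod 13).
27

Using the Chinese Remainder Theorem:
M = product of moduli = 65
For equation 1: M_1 = 13, 13 ≡ 3 (mod 5), inverse of 13 mod 5 is 2 (check: 3 × 2 = 6 ≡ 1 (mod 5))
For equation 2: M_2 = 5, 5 ≡ 5 (mod 13), inverse of 5 mod 13 is 8 (check: 5 × 8 = 40 ≡ 1 (mod 13))
Combine: n ≡ Σ r_i×M_i×(M_i⁻¹ mod m_i) = 2×13×2 + 1×5×8 = 52 + 40 = 92
92 mod 65 = 27
n ≡ 27 (mod 65)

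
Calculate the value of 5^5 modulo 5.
5 ≡ 0 (mod 5). 5 = 4 + 1 (binary 101). Repeated squaring mod 5: 0^1 ≡ 0; 0^2 ≡ 0² = 0 ≡ 0; 0^4 ≡ 0² = 0 ≡ 0. Multiply: 5^5 ≡ 0^4 × 0^1 ≡ 0 × 0 (mod 5): 0 × 0 = 0 ≡ 0. So 5^5 ≡ 0 (mod 5).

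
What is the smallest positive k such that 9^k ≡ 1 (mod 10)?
Powers of 9 mod 10: 9^1≡9, 9^2≡1. Order = 2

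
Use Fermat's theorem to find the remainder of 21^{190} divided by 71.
37

By Fermat's Little Theorem, a^(p-1) ≡ 1 (mod p) for prime p and gcd(a, p) = 1
Here p = 71, so 21^70 ≡ 1 (mod 71)
We can reduce the exponent: 190 mod 70 = 50
So 21^190 ≡ 21^50 (mod 71)
Computing: 21^50 mod 71 = 37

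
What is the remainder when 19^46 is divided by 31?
Using Fermat: 19^{30} ≡ 1 (mod 31). 46 ≡ 16 (mod 30). So 19^{46} ≡ 19^{16} ≡ 19 (mod 31)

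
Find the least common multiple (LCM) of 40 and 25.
200

First find GCD(40, 25) using the Euclidean algorithm:
40 = 1 × 25 + 15
25 = 1 × 15 + 10
15 = 1 × 10 + 5
10 = 2 × 5 + 0
GCD(40, 25) = 5

LCM formula: LCM(a, b) = (a × b) / GCD(a, b)
LCM(40, 25) = (40 × 25) / 5
LCM(40, 25) = 1000 / 5
LCM(40, 25) = 200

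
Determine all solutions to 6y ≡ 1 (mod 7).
6

Since gcd(6, 7) = 1 divides 1, a solution exists.
Multiply both sides by the inverse of 6 mod 7:
  6^(-1) mod 7 = 6
  x ≡ 6 × 1 ≡ 6 ≡ 6 (mod 7)
Verification: 6 × 6 = 36 = 5 × 7 + 1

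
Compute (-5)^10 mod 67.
(-5) ≡ 62 (mod 67). 10 = 8 + 2 (binary 1010). Repeated squaring mod 67: 62^1 ≡ 62; 62^2 ≡ 62² = 3844 ≡ 25; 62^4 ≡ 25² = 625 ≡ 22; 62^8 ≡ 22² = 484 ≡ 15. Multiply: (-5)^10 ≡ 62^8 × 62^2 ≡ 15 × 25 (mod 67): 15 × 25 = 375 ≡ 40. So (-5)^10 ≡ 40 (mod 67).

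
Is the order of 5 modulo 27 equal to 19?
No, the actual order is 18, not 19.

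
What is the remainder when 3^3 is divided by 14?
3 = 2 + 1 (binary 11). Repeated squaring mod 14: 3^1 ≡ 3; 3^2 ≡ 3² = 9 ≡ 9. Multiply: 3^3 = 3^2 × 3^1 ≡ 9 × 3 (mod 14): 9 × 3 = 27 ≡ 13. So 3^3 ≡ 13 (mod 14).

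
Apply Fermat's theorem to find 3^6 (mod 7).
By Fermat's Little Theorem, 3^{6} ≡ 1 (mod 7) since 7 is prime and gcd(3, 7) = 1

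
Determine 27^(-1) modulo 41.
27^(-1) ≡ 38 (mod 41). Verification: 27 × 38 = 1026 ≡ 1 (mod 41)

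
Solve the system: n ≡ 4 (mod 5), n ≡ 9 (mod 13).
M = 5 × 13 = 65. M₁ = 13, y₁ ≡ 2 (mod 5). M₂ = 5, y₂ ≡ 8 (mod 13). n = 4×13×2 + 9×5×8 ≡ 9 (mod 65)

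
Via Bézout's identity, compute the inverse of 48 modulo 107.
Extended GCD: 48(29) + 107(-13) = 1. So 48^(-1) ≡ 29 ≡ 29 (mod 107). Verify: 48 × 29 = 1392 ≡ 1 (mod 107)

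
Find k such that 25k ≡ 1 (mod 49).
2

Since gcd(25, 49) = 1 divides 1, a solution exists.
Multiply both sides by the inverse of 25 mod 49:
  25^(-1) mod 49 = 2
  x ≡ 2 × 1 ≡ 2 ≡ 2 (mod 49)
Verification: 25 × 2 = 50 = 1 × 49 + 1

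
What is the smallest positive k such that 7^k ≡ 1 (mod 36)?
Powers of 7 mod 36: 7^1≡7, 7^2≡13, 7^3≡19, 7^4≡25, 7^5≡31, 7^6≡1. Order = 6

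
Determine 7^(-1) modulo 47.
7^(-1) ≡ 27 (mod 47). Verification: 7 × 27 = 189 ≡ 1 (mod 47)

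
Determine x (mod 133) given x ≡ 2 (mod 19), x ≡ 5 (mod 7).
40

Using the Chinese Remainder Theorem:
M = product of moduli = 133
For equation 1: M_1 = 7, 7 ≡ 7 (mod 19), inverse of 7 mod 19 is 11 (check: 7 × 11 = 77 ≡ 1 (mod 19))
For equation 2: M_2 = 19, 19 ≡ 5 (mod 7), inverse of 19 mod 7 is 3 (check: 5 × 3 = 15 ≡ 1 (mod 7))
Combine: x ≡ Σ r_i×M_i×(M_i⁻¹ mod m_i) = 2×7×11 + 5×19×3 = 154 + 285 = 439
439 mod 133 = 40
x ≡ 40 (mod 133)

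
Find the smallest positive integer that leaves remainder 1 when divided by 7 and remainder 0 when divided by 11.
M = 7 × 11 = 77. M₁ = 11, y₁ ≡ 2 (mod 7). M₂ = 7, y₂ ≡ 8 (mod 11). t = 1×11×2 + 0×7×8 ≡ 22 (mod 77). The smallest positive such number is 22.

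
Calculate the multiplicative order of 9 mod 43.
Powers of 9 mod 43: 9^1≡9, 9^2≡38, 9^3≡41, 9^4≡25, 9^5≡10, 9^6≡4, 9^7≡36, 9^8≡23, 9^9≡35, 9^10≡14, 9^11≡40, 9^12≡16, 9^13≡15, 9^14≡6, 9^15≡11, 9^16≡13, 9^17≡31, 9^18≡21, 9^19≡17, 9^20≡24, 9^21≡1. Order = 21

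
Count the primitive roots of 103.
32

The number of primitive roots modulo p is φ(p-1) = φ(102)
φ(102) = 32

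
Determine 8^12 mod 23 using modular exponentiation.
Using repeated squaring. 12 = 8 + 4 (binary 1100). Repeated squaring mod 23: 8^1 ≡ 8; 8^2 ≡ 8² = 64 ≡ 18; 8^4 ≡ 18² = 324 ≡ 2; 8^8 ≡ 2² = 4 ≡ 4. Multiply: 8^12 = 8^8 × 8^4 ≡ 4 × 2 (mod 23): 4 × 2 = 8 ≡ 8. So 8^12 ≡ 8 (mod 23).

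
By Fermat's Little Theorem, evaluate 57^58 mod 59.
By Fermat's Little Theorem, 57^{58} ≡ 1 (mod 59) since 59 is prime and gcd(57, 59) = 1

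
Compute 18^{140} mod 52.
40

Using successive squaring:
Binary expansion of 140: 10001100
Powers of 18 mod 52 (each is the square of the previous):
  18^1 ≡ 18 (mod 52)
  18^2 ≡ 18² = 324 ≡ 12 (mod 52)
  18^4 ≡ 12² = 144 ≡ 40 (mod 52)
  18^8 ≡ 40² = 1600 ≡ 40 (mod 52)
  18^16 ≡ 40² = 1600 ≡ 40 (mod 52)
  18^32 ≡ 40² = 1600 ≡ 40 (mod 52)
  18^64 ≡ 40² = 1600 ≡ 40 (mod 52)
  18^128 ≡ 40² = 1600 ≡ 40 (mod 52)
140 = 128 + 8 + 4, so 18^140 = 18^128 × 18^8 × 18^4 ≡ 40 × 40 × 40 (mod 52)
Multiplying step by step:
  40 × 40 = 1600 ≡ 40 (mod 52)
  40 × 40 = 1600 ≡ 40 (mod 52)
Result: 18^140 ≡ 40 (mod 52)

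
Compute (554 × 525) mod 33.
21

(554 × 525) = 290850
290850 mod 33 = 21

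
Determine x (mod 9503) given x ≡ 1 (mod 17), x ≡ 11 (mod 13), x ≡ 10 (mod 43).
4353

Using the Chinese Remainder Theorem:
M = product of moduli = 9503
For equation 1: M_1 = 559, 559 ≡ 15 (mod 17), inverse of 559 mod 17 is 8 (check: 15 × 8 = 120 ≡ 1 (mod 17))
For equation 2: M_2 = 731, 731 ≡ 3 (mod 13), inverse of 731 mod 13 is 9 (check: 3 × 9 = 27 ≡ 1 (mod 13))
For equation 3: M_3 = 221, 221 ≡ 6 (mod 43), inverse of 221 mod 43 is 36 (check: 6 × 36 = 216 ≡ 1 (mod 43))
Combine: x ≡ Σ r_i×M_i×(M_i⁻¹ mod m_i) = 1×559×8 + 11×731×9 + 10×221×36 = 4472 + 72369 + 79560 = 156401
156401 mod 9503 = 4353
x ≡ 4353 (mod 9503)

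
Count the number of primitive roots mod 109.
Number of primitive roots mod 109 = φ(108) = 36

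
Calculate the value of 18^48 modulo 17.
Using Fermat: 18^{16} ≡ 1 (mod 17). 48 ≡ 0 (mod 16). So 18^{48} ≡ 18^{0} ≡ 1 (mod 17)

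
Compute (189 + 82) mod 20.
11

(189 + 82) = 271
271 mod 20 = 11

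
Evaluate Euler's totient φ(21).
12

Prime factorization: 21 = 3 × 7
Using the formula φ(n) = n × Π(1 - 1/p) for each prime factor p:
φ(21) = 21 × (1 - 1/3) × (1 - 1/7)
φ(21) = 12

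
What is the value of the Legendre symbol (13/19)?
(13/19) = 13^{9} mod 19 = -1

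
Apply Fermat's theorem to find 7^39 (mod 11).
By Fermat: 7^{10} ≡ 1 (mod 11). 39 = 3×10 + 9. So 7^{39} ≡ 7^{9} ≡ 8 (mod 11)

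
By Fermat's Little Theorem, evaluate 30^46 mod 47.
By Fermat's Little Theorem, 30^{46} ≡ 1 (mod 47) since 47 is prime and gcd(30, 47) = 1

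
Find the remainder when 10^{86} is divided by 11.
By Fermat: 10^{10} ≡ 1 (mod 11). 86 = 8×10 + 6. So 10^{86} ≡ 10^{6} ≡ 1 (mod 11)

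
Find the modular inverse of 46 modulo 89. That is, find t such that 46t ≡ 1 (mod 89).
60

Using Extended Euclidean Algorithm:
gcd(46, 89) = 1
Bezout coefficients: 46 × -29 + 89 × 15 = 1
So 46 × -29 ≡ 1 (mod 89)
The inverse is -29 mod 89 = 60
Verification: 46 × 60 = 2760 = 31 × 89 + 1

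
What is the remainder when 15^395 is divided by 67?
Using Fermat: 15^{66} ≡ 1 (mod 67). 395 ≡ 65 (mod 66). So 15^{395} ≡ 15^{65} ≡ 9 (mod 67)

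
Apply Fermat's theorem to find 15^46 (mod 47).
By Fermat's Little Theorem, 15^{46} ≡ 1 (mod 47) since 47 is prime and gcd(15, 47) = 1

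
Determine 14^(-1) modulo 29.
14^(-1) ≡ 27 (mod 29). Verification: 14 × 27 = 378 ≡ 1 (mod 29)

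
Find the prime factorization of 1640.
2^3 × 5 × 41

Divide by primes starting from smallest:
1640 ÷ 2 = 820
820 ÷ 2 = 410
410 ÷ 2 = 205
205 ÷ 5 = 41
41 ÷ 41 = 1

1640 = 2^3 × 5 × 41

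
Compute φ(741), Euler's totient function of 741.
432

Prime factorization: 741 = 3 × 13 × 19
Using the formula φ(n) = n × Π(1 - 1/p) for each prime factor p:
φ(741) = 741 × (1 - 1/3) × (1 - 1/13) × (1 - 1/19)
φ(741) = 432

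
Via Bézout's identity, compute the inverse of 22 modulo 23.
Extended GCD: 22(-1) + 23(1) = 1. So 22^(-1) ≡ 22 ≡ 22 (mod 23). Verify: 22 × 22 = 484 ≡ 1 (mod 23)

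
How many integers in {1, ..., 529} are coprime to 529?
506

Prime factorization: 529 = 23^2
Using the formula φ(n) = n × Π(1 - 1/p) for each prime factor p:
φ(529) = 529 × (1 - 1/23)
φ(529) = 506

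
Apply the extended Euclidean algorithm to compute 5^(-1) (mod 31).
Extended GCD: 5(-6) + 31(1) = 1. So 5^(-1) ≡ 25 ≡ 25 (mod 31). Verify: 5 × 25 = 125 ≡ 1 (mod 31)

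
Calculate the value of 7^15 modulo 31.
Using repeated squaring. 15 = 8 + 4 + 2 + 1 (binary 1111). Repeated squaring mod 31: 7^1 ≡ 7; 7^2 ≡ 7² = 49 ≡ 18; 7^4 ≡ 18² = 324 ≡ 14; 7^8 ≡ 14² = 196 ≡ 10. Multiply: 7^15 = 7^8 × 7^4 × 7^2 × 7^1 ≡ 10 × 14 × 18 × 7 (mod 31): 10 × 14 = 140 ≡ 16; 16 × 18 = 288 ≡ 9; 9 × 7 = 63 ≡ 1. So 7^15 ≡ 1 (mod 31).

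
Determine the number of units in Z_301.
252

Prime factorization: 301 = 7 × 43
Using the formula φ(n) = n × Π(1 - 1/p) for each prime factor p:
φ(301) = 301 × (1 - 1/7) × (1 - 1/43)
φ(301) = 252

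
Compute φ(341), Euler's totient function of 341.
300

Prime factorization: 341 = 11 × 31
Using the formula φ(n) = n × Π(1 - 1/p) for each prime factor p:
φ(341) = 341 × (1 - 1/11) × (1 - 1/31)
φ(341) = 300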